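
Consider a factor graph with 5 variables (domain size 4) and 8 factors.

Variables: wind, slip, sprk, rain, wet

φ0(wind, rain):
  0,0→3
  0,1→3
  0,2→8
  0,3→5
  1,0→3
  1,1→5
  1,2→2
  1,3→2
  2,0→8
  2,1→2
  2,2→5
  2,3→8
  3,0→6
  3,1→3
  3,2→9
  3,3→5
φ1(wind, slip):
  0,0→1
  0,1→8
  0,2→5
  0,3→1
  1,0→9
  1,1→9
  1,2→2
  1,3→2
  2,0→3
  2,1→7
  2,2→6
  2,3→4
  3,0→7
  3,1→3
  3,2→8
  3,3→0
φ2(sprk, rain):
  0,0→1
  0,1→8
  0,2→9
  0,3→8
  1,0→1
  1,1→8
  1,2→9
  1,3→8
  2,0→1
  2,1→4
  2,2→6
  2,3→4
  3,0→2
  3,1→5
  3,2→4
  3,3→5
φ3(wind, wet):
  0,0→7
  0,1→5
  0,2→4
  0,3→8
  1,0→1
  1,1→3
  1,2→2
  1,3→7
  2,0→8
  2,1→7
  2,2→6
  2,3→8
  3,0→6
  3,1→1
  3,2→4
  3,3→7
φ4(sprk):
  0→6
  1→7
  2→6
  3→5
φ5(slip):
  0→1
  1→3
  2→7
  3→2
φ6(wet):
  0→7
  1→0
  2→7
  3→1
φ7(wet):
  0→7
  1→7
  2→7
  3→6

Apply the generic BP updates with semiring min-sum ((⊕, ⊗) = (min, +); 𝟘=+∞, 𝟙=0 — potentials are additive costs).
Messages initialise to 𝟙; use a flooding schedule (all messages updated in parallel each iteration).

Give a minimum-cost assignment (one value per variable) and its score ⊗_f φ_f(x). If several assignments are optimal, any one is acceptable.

assignment: (wind=3, slip=3, sprk=0, rain=0, wet=1); score = 23

init: all messages = 𝟙 over 4 values
r1 m[φ0→wind] = [3, 2, 2, 3]
r1 m[φ0→rain] = [3, 2, 2, 2]
r1 m[φ1→wind] = [1, 2, 3, 0]
r1 m[φ1→slip] = [1, 3, 2, 0]
r1 m[φ2→sprk] = [1, 1, 1, 2]
r1 m[φ2→rain] = [1, 4, 4, 4]
r1 m[φ3→wind] = [4, 1, 6, 1]
r1 m[φ3→wet] = [1, 1, 2, 7]
r1 m[φ4→sprk] = [6, 7, 6, 5]
r1 m[φ5→slip] = [1, 3, 7, 2]
r1 m[φ6→wet] = [7, 0, 7, 1]
r1 m[φ7→wet] = [7, 7, 7, 6]
r1 m[wind→φ0] = [0, 0, 0, 0]
r1 m[wind→φ1] = [0, 0, 0, 0]
r1 m[wind→φ3] = [0, 0, 0, 0]
r1 m[slip→φ1] = [0, 0, 0, 0]
r1 m[slip→φ5] = [0, 0, 0, 0]
r1 m[sprk→φ2] = [0, 0, 0, 0]
r1 m[sprk→φ4] = [0, 0, 0, 0]
r1 m[rain→φ0] = [0, 0, 0, 0]
r1 m[rain→φ2] = [0, 0, 0, 0]
r1 m[wet→φ3] = [0, 0, 0, 0]
r1 m[wet→φ6] = [0, 0, 0, 0]
r1 m[wet→φ7] = [0, 0, 0, 0]
r2 m[φ0→wind] = [3, 2, 2, 3]
r2 m[φ0→rain] = [3, 2, 2, 2]
r2 m[φ1→wind] = [1, 2, 3, 0]
r2 m[φ1→slip] = [1, 3, 2, 0]
r2 m[φ2→sprk] = [1, 1, 1, 2]
r2 m[φ2→rain] = [1, 4, 4, 4]
r2 m[φ3→wind] = [4, 1, 6, 1]
r2 m[φ3→wet] = [1, 1, 2, 7]
r2 m[φ4→sprk] = [6, 7, 6, 5]
r2 m[φ5→slip] = [1, 3, 7, 2]
r2 m[φ6→wet] = [7, 0, 7, 1]
r2 m[φ7→wet] = [7, 7, 7, 6]
r2 m[wind→φ0] = [5, 3, 9, 1]
r2 m[wind→φ1] = [7, 3, 8, 4]
r2 m[wind→φ3] = [4, 4, 5, 3]
r2 m[slip→φ1] = [1, 3, 7, 2]
r2 m[slip→φ5] = [1, 3, 2, 0]
r2 m[sprk→φ2] = [6, 7, 6, 5]
r2 m[sprk→φ4] = [1, 1, 1, 2]
r2 m[rain→φ0] = [1, 4, 4, 4]
r2 m[rain→φ2] = [3, 2, 2, 2]
r2 m[wet→φ3] = [14, 7, 14, 7]
r2 m[wet→φ6] = [8, 8, 9, 13]
r2 m[wet→φ7] = [8, 1, 9, 8]
r3 m[φ0→wind] = [4, 4, 6, 7]
r3 m[φ0→rain] = [6, 4, 5, 5]
r3 m[φ1→wind] = [2, 4, 4, 2]
r3 m[φ1→slip] = [8, 7, 5, 4]
r3 m[φ2→sprk] = [4, 4, 4, 5]
r3 m[φ2→rain] = [7, 10, 9, 10]
r3 m[φ3→wind] = [12, 10, 14, 8]
r3 m[φ3→wet] = [5, 4, 6, 10]
r3 m[φ4→sprk] = [6, 7, 6, 5]
r3 m[φ5→slip] = [1, 3, 7, 2]
r3 m[φ6→wet] = [7, 0, 7, 1]
r3 m[φ7→wet] = [7, 7, 7, 6]
r3 m[wind→φ0] = [5, 3, 9, 1]
r3 m[wind→φ1] = [7, 3, 8, 4]
r3 m[wind→φ3] = [4, 4, 5, 3]
r3 m[slip→φ1] = [1, 3, 7, 2]
r3 m[slip→φ5] = [1, 3, 2, 0]
r3 m[sprk→φ2] = [6, 7, 6, 5]
r3 m[sprk→φ4] = [1, 1, 1, 2]
r3 m[rain→φ0] = [1, 4, 4, 4]
r3 m[rain→φ2] = [3, 2, 2, 2]
r3 m[wet→φ3] = [14, 7, 14, 7]
r3 m[wet→φ6] = [8, 8, 9, 13]
r3 m[wet→φ7] = [8, 1, 9, 8]
r4 m[φ0→wind] = [4, 4, 6, 7]
r4 m[φ0→rain] = [6, 4, 5, 5]
r4 m[φ1→wind] = [2, 4, 4, 2]
r4 m[φ1→slip] = [8, 7, 5, 4]
r4 m[φ2→sprk] = [4, 4, 4, 5]
r4 m[φ2→rain] = [7, 10, 9, 10]
r4 m[φ3→wind] = [12, 10, 14, 8]
r4 m[φ3→wet] = [5, 4, 6, 10]
r4 m[φ4→sprk] = [6, 7, 6, 5]
r4 m[φ5→slip] = [1, 3, 7, 2]
r4 m[φ6→wet] = [7, 0, 7, 1]
r4 m[φ7→wet] = [7, 7, 7, 6]
r4 m[wind→φ0] = [14, 14, 18, 10]
r4 m[wind→φ1] = [16, 14, 20, 15]
r4 m[wind→φ3] = [6, 8, 10, 9]
r4 m[slip→φ1] = [1, 3, 7, 2]
r4 m[slip→φ5] = [8, 7, 5, 4]
r4 m[sprk→φ2] = [6, 7, 6, 5]
r4 m[sprk→φ4] = [4, 4, 4, 5]
r4 m[rain→φ0] = [7, 10, 9, 10]
r4 m[rain→φ2] = [6, 4, 5, 5]
r4 m[wet→φ3] = [14, 7, 14, 7]
r4 m[wet→φ6] = [12, 11, 13, 16]
r4 m[wet→φ7] = [12, 4, 13, 11]
r5 m[φ0→wind] = [10, 10, 12, 13]
r5 m[φ0→rain] = [16, 13, 16, 15]
r5 m[φ1→wind] = [2, 4, 4, 2]
r5 m[φ1→slip] = [17, 18, 16, 15]
r5 m[φ2→sprk] = [7, 7, 7, 8]
r5 m[φ2→rain] = [7, 10, 9, 10]
r5 m[φ3→wind] = [12, 10, 14, 8]
r5 m[φ3→wet] = [9, 10, 10, 14]
r5 m[φ4→sprk] = [6, 7, 6, 5]
r5 m[φ5→slip] = [1, 3, 7, 2]
r5 m[φ6→wet] = [7, 0, 7, 1]
r5 m[φ7→wet] = [7, 7, 7, 6]
r5 m[wind→φ0] = [14, 14, 18, 10]
r5 m[wind→φ1] = [16, 14, 20, 15]
r5 m[wind→φ3] = [6, 8, 10, 9]
r5 m[slip→φ1] = [1, 3, 7, 2]
r5 m[slip→φ5] = [8, 7, 5, 4]
r5 m[sprk→φ2] = [6, 7, 6, 5]
r5 m[sprk→φ4] = [4, 4, 4, 5]
r5 m[rain→φ0] = [7, 10, 9, 10]
r5 m[rain→φ2] = [6, 4, 5, 5]
r5 m[wet→φ3] = [14, 7, 14, 7]
r5 m[wet→φ6] = [12, 11, 13, 16]
r5 m[wet→φ7] = [12, 4, 13, 11]
r6 m[φ0→wind] = [10, 10, 12, 13]
r6 m[φ0→rain] = [16, 13, 16, 15]
r6 m[φ1→wind] = [2, 4, 4, 2]
r6 m[φ1→slip] = [17, 18, 16, 15]
r6 m[φ2→sprk] = [7, 7, 7, 8]
r6 m[φ2→rain] = [7, 10, 9, 10]
r6 m[φ3→wind] = [12, 10, 14, 8]
r6 m[φ3→wet] = [9, 10, 10, 14]
r6 m[φ4→sprk] = [6, 7, 6, 5]
r6 m[φ5→slip] = [1, 3, 7, 2]
r6 m[φ6→wet] = [7, 0, 7, 1]
r6 m[φ7→wet] = [7, 7, 7, 6]
r6 m[wind→φ0] = [14, 14, 18, 10]
r6 m[wind→φ1] = [22, 20, 26, 21]
r6 m[wind→φ3] = [12, 14, 16, 15]
r6 m[slip→φ1] = [1, 3, 7, 2]
r6 m[slip→φ5] = [17, 18, 16, 15]
r6 m[sprk→φ2] = [6, 7, 6, 5]
r6 m[sprk→φ4] = [7, 7, 7, 8]
r6 m[rain→φ0] = [7, 10, 9, 10]
r6 m[rain→φ2] = [16, 13, 16, 15]
r6 m[wet→φ3] = [14, 7, 14, 7]
r6 m[wet→φ6] = [16, 17, 17, 20]
r6 m[wet→φ7] = [16, 10, 17, 15]
r7 m[φ0→wind] = [10, 10, 12, 13]
r7 m[φ0→rain] = [16, 13, 16, 15]
r7 m[φ1→wind] = [2, 4, 4, 2]
r7 m[φ1→slip] = [23, 24, 22, 21]
r7 m[φ2→sprk] = [17, 17, 17, 18]
r7 m[φ2→rain] = [7, 10, 9, 10]
r7 m[φ3→wind] = [12, 10, 14, 8]
r7 m[φ3→wet] = [15, 16, 16, 20]
r7 m[φ4→sprk] = [6, 7, 6, 5]
r7 m[φ5→slip] = [1, 3, 7, 2]
r7 m[φ6→wet] = [7, 0, 7, 1]
r7 m[φ7→wet] = [7, 7, 7, 6]
r7 m[wind→φ0] = [14, 14, 18, 10]
r7 m[wind→φ1] = [22, 20, 26, 21]
r7 m[wind→φ3] = [12, 14, 16, 15]
r7 m[slip→φ1] = [1, 3, 7, 2]
r7 m[slip→φ5] = [17, 18, 16, 15]
r7 m[sprk→φ2] = [6, 7, 6, 5]
r7 m[sprk→φ4] = [7, 7, 7, 8]
r7 m[rain→φ0] = [7, 10, 9, 10]
r7 m[rain→φ2] = [16, 13, 16, 15]
r7 m[wet→φ3] = [14, 7, 14, 7]
r7 m[wet→φ6] = [16, 17, 17, 20]
r7 m[wet→φ7] = [16, 10, 17, 15]
r8 m[φ0→wind] = [10, 10, 12, 13]
r8 m[φ0→rain] = [16, 13, 16, 15]
r8 m[φ1→wind] = [2, 4, 4, 2]
r8 m[φ1→slip] = [23, 24, 22, 21]
r8 m[φ2→sprk] = [17, 17, 17, 18]
r8 m[φ2→rain] = [7, 10, 9, 10]
r8 m[φ3→wind] = [12, 10, 14, 8]
r8 m[φ3→wet] = [15, 16, 16, 20]
r8 m[φ4→sprk] = [6, 7, 6, 5]
r8 m[φ5→slip] = [1, 3, 7, 2]
r8 m[φ6→wet] = [7, 0, 7, 1]
r8 m[φ7→wet] = [7, 7, 7, 6]
r8 m[wind→φ0] = [14, 14, 18, 10]
r8 m[wind→φ1] = [22, 20, 26, 21]
r8 m[wind→φ3] = [12, 14, 16, 15]
r8 m[slip→φ1] = [1, 3, 7, 2]
r8 m[slip→φ5] = [23, 24, 22, 21]
r8 m[sprk→φ2] = [6, 7, 6, 5]
r8 m[sprk→φ4] = [17, 17, 17, 18]
r8 m[rain→φ0] = [7, 10, 9, 10]
r8 m[rain→φ2] = [16, 13, 16, 15]
r8 m[wet→φ3] = [14, 7, 14, 7]
r8 m[wet→φ6] = [22, 23, 23, 26]
r8 m[wet→φ7] = [22, 16, 23, 21]
r9 m[φ0→wind] = [10, 10, 12, 13]
r9 m[φ0→rain] = [16, 13, 16, 15]
r9 m[φ1→wind] = [2, 4, 4, 2]
r9 m[φ1→slip] = [23, 24, 22, 21]
r9 m[φ2→sprk] = [17, 17, 17, 18]
r9 m[φ2→rain] = [7, 10, 9, 10]
r9 m[φ3→wind] = [12, 10, 14, 8]
r9 m[φ3→wet] = [15, 16, 16, 20]
r9 m[φ4→sprk] = [6, 7, 6, 5]
r9 m[φ5→slip] = [1, 3, 7, 2]
r9 m[φ6→wet] = [7, 0, 7, 1]
r9 m[φ7→wet] = [7, 7, 7, 6]
r9 m[wind→φ0] = [14, 14, 18, 10]
r9 m[wind→φ1] = [22, 20, 26, 21]
r9 m[wind→φ3] = [12, 14, 16, 15]
r9 m[slip→φ1] = [1, 3, 7, 2]
r9 m[slip→φ5] = [23, 24, 22, 21]
r9 m[sprk→φ2] = [6, 7, 6, 5]
r9 m[sprk→φ4] = [17, 17, 17, 18]
r9 m[rain→φ0] = [7, 10, 9, 10]
r9 m[rain→φ2] = [16, 13, 16, 15]
r9 m[wet→φ3] = [14, 7, 14, 7]
r9 m[wet→φ6] = [22, 23, 23, 26]
r9 m[wet→φ7] = [22, 16, 23, 21]
fixed point reached at round 9
traceback from wind: (wind=3, slip=3, sprk=0, rain=0, wet=1), score=23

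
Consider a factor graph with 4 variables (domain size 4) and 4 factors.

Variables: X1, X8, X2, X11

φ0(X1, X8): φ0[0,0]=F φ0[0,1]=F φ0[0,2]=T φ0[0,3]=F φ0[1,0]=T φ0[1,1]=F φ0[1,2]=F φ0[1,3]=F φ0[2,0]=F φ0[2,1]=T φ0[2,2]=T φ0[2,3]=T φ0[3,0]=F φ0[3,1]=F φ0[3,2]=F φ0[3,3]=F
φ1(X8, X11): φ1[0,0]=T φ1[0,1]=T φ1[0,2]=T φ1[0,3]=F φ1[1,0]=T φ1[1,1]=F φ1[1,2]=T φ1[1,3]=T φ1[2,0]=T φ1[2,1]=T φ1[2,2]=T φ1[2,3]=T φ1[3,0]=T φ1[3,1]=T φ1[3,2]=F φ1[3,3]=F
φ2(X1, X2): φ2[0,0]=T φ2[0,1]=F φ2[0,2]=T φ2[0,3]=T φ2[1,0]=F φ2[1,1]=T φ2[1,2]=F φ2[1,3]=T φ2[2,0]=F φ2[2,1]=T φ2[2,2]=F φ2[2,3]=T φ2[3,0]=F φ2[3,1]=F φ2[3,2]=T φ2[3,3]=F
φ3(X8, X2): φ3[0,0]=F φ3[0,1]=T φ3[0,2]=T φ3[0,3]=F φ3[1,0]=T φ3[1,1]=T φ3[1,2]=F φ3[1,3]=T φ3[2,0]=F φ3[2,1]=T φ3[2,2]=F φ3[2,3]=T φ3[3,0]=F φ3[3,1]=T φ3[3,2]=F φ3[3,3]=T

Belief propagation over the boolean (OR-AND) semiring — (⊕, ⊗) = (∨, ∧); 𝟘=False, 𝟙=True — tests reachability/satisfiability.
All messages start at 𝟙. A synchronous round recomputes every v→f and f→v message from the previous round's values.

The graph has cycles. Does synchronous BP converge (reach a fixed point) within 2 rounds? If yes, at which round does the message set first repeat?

init: all messages = 𝟙 over 4 values
r1 m[φ0→X1] = [T, T, T, F]
r1 m[φ0→X8] = [T, T, T, T]
r1 m[φ1→X8] = [T, T, T, T]
r1 m[φ1→X11] = [T, T, T, T]
r1 m[φ2→X1] = [T, T, T, T]
r1 m[φ2→X2] = [T, T, T, T]
r1 m[φ3→X8] = [T, T, T, T]
r1 m[φ3→X2] = [T, T, T, T]
r1 m[X1→φ0] = [T, T, T, T]
r1 m[X1→φ2] = [T, T, T, T]
r1 m[X8→φ0] = [T, T, T, T]
r1 m[X8→φ1] = [T, T, T, T]
r1 m[X8→φ3] = [T, T, T, T]
r1 m[X2→φ2] = [T, T, T, T]
r1 m[X2→φ3] = [T, T, T, T]
r1 m[X11→φ1] = [T, T, T, T]
r2 m[φ0→X1] = [T, T, T, F]
r2 m[φ0→X8] = [T, T, T, T]
r2 m[φ1→X8] = [T, T, T, T]
r2 m[φ1→X11] = [T, T, T, T]
r2 m[φ2→X1] = [T, T, T, T]
r2 m[φ2→X2] = [T, T, T, T]
r2 m[φ3→X8] = [T, T, T, T]
r2 m[φ3→X2] = [T, T, T, T]
r2 m[X1→φ0] = [T, T, T, T]
r2 m[X1→φ2] = [T, T, T, F]
r2 m[X8→φ0] = [T, T, T, T]
r2 m[X8→φ1] = [T, T, T, T]
r2 m[X8→φ3] = [T, T, T, T]
r2 m[X2→φ2] = [T, T, T, T]
r2 m[X2→φ3] = [T, T, T, T]
r2 m[X11→φ1] = [T, T, T, T]
no fixed point within 2 rounds

NOT CONVERGED within 2 rounds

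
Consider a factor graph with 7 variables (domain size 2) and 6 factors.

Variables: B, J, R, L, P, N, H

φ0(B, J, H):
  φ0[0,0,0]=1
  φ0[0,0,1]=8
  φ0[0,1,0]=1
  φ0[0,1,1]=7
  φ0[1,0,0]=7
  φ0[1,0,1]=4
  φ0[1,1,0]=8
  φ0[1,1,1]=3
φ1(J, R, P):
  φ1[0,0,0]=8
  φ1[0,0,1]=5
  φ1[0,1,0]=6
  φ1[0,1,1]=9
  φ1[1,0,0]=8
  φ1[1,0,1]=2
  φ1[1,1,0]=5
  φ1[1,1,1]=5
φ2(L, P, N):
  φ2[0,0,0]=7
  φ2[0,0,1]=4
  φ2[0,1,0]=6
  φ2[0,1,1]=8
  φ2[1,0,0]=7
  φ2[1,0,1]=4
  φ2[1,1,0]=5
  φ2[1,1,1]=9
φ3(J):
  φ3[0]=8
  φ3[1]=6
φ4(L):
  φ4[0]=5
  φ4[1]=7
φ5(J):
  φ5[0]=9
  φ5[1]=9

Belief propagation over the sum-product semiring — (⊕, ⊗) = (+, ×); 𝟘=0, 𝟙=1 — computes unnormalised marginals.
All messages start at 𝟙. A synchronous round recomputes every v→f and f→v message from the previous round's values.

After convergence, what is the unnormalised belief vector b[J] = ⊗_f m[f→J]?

b[J] = [6048000, 2967192]

init: all messages = 𝟙 over 2 values
r1 m[φ0→B] = [17, 22]
r1 m[φ0→J] = [20, 19]
r1 m[φ0→H] = [17, 22]
r1 m[φ1→J] = [28, 20]
r1 m[φ1→R] = [23, 25]
r1 m[φ1→P] = [27, 21]
r1 m[φ2→L] = [25, 25]
r1 m[φ2→P] = [22, 28]
r1 m[φ2→N] = [25, 25]
r1 m[φ3→J] = [8, 6]
r1 m[φ4→L] = [5, 7]
r1 m[φ5→J] = [9, 9]
r1 m[B→φ0] = [1, 1]
r1 m[J→φ0] = [1, 1]
r1 m[J→φ1] = [1, 1]
r1 m[J→φ3] = [1, 1]
r1 m[J→φ5] = [1, 1]
r1 m[R→φ1] = [1, 1]
r1 m[L→φ2] = [1, 1]
r1 m[L→φ4] = [1, 1]
r1 m[P→φ1] = [1, 1]
r1 m[P→φ2] = [1, 1]
r1 m[N→φ2] = [1, 1]
r1 m[H→φ0] = [1, 1]
r2 m[φ0→B] = [17, 22]
r2 m[φ0→J] = [20, 19]
r2 m[φ0→H] = [17, 22]
r2 m[φ1→J] = [28, 20]
r2 m[φ1→R] = [23, 25]
r2 m[φ1→P] = [27, 21]
r2 m[φ2→L] = [25, 25]
r2 m[φ2→P] = [22, 28]
r2 m[φ2→N] = [25, 25]
r2 m[φ3→J] = [8, 6]
r2 m[φ4→L] = [5, 7]
r2 m[φ5→J] = [9, 9]
r2 m[B→φ0] = [1, 1]
r2 m[J→φ0] = [2016, 1080]
r2 m[J→φ1] = [1440, 1026]
r2 m[J→φ3] = [5040, 3420]
r2 m[J→φ5] = [4480, 2280]
r2 m[R→φ1] = [1, 1]
r2 m[L→φ2] = [5, 7]
r2 m[L→φ4] = [25, 25]
r2 m[P→φ1] = [22, 28]
r2 m[P→φ2] = [27, 21]
r2 m[N→φ2] = [1, 1]
r2 m[H→φ0] = [1, 1]
r3 m[φ0→B] = [26784, 34056]
r3 m[φ0→J] = [20, 19]
r3 m[φ0→H] = [25848, 34992]
r3 m[φ1→J] = [700, 482]
r3 m[φ1→R] = [693072, 809460]
r3 m[φ1→P] = [33498, 27342]
r3 m[φ2→L] = [591, 591]
r3 m[φ2→P] = [132, 168]
r3 m[φ2→N] = [3633, 3459]
r3 m[φ3→J] = [8, 6]
r3 m[φ4→L] = [5, 7]
r3 m[φ5→J] = [9, 9]
r3 m[B→φ0] = [1, 1]
r3 m[J→φ0] = [2016, 1080]
r3 m[J→φ1] = [1440, 1026]
r3 m[J→φ3] = [5040, 3420]
r3 m[J→φ5] = [4480, 2280]
r3 m[R→φ1] = [1, 1]
r3 m[L→φ2] = [5, 7]
r3 m[L→φ4] = [25, 25]
r3 m[P→φ1] = [22, 28]
r3 m[P→φ2] = [27, 21]
r3 m[N→φ2] = [1, 1]
r3 m[H→φ0] = [1, 1]
r4 m[φ0→B] = [26784, 34056]
r4 m[φ0→J] = [20, 19]
r4 m[φ0→H] = [25848, 34992]
r4 m[φ1→J] = [700, 482]
r4 m[φ1→R] = [693072, 809460]
r4 m[φ1→P] = [33498, 27342]
r4 m[φ2→L] = [591, 591]
r4 m[φ2→P] = [132, 168]
r4 m[φ2→N] = [3633, 3459]
r4 m[φ3→J] = [8, 6]
r4 m[φ4→L] = [5, 7]
r4 m[φ5→J] = [9, 9]
r4 m[B→φ0] = [1, 1]
r4 m[J→φ0] = [50400, 26028]
r4 m[J→φ1] = [1440, 1026]
r4 m[J→φ3] = [126000, 82422]
r4 m[J→φ5] = [112000, 54948]
r4 m[R→φ1] = [1, 1]
r4 m[L→φ2] = [5, 7]
r4 m[L→φ4] = [591, 591]
r4 m[P→φ1] = [132, 168]
r4 m[P→φ2] = [33498, 27342]
r4 m[N→φ2] = [1, 1]
r4 m[H→φ0] = [1, 1]
r5 m[φ0→B] = [661824, 840708]
r5 m[φ0→J] = [20, 19]
r5 m[φ0→H] = [637452, 865080]
r5 m[φ1→J] = [4200, 2892]
r5 m[φ1→R] = [4158432, 4856760]
r5 m[φ1→P] = [33498, 27342]
r5 m[φ2→L] = [751266, 751266]
r5 m[φ2→P] = [132, 168]
r5 m[φ2→N] = [4591062, 4424130]
r5 m[φ3→J] = [8, 6]
r5 m[φ4→L] = [5, 7]
r5 m[φ5→J] = [9, 9]
r5 m[B→φ0] = [1, 1]
r5 m[J→φ0] = [50400, 26028]
r5 m[J→φ1] = [1440, 1026]
r5 m[J→φ3] = [126000, 82422]
r5 m[J→φ5] = [112000, 54948]
r5 m[R→φ1] = [1, 1]
r5 m[L→φ2] = [5, 7]
r5 m[L→φ4] = [591, 591]
r5 m[P→φ1] = [132, 168]
r5 m[P→φ2] = [33498, 27342]
r5 m[N→φ2] = [1, 1]
r5 m[H→φ0] = [1, 1]
r6 m[φ0→B] = [661824, 840708]
r6 m[φ0→J] = [20, 19]
r6 m[φ0→H] = [637452, 865080]
r6 m[φ1→J] = [4200, 2892]
r6 m[φ1→R] = [4158432, 4856760]
r6 m[φ1→P] = [33498, 27342]
r6 m[φ2→L] = [751266, 751266]
r6 m[φ2→P] = [132, 168]
r6 m[φ2→N] = [4591062, 4424130]
r6 m[φ3→J] = [8, 6]
r6 m[φ4→L] = [5, 7]
r6 m[φ5→J] = [9, 9]
r6 m[B→φ0] = [1, 1]
r6 m[J→φ0] = [302400, 156168]
r6 m[J→φ1] = [1440, 1026]
r6 m[J→φ3] = [756000, 494532]
r6 m[J→φ5] = [672000, 329688]
r6 m[R→φ1] = [1, 1]
r6 m[L→φ2] = [5, 7]
r6 m[L→φ4] = [751266, 751266]
r6 m[P→φ1] = [132, 168]
r6 m[P→φ2] = [33498, 27342]
r6 m[N→φ2] = [1, 1]
r6 m[H→φ0] = [1, 1]
r7 m[φ0→B] = [3970944, 5044248]
r7 m[φ0→J] = [20, 19]
r7 m[φ0→H] = [3824712, 5190480]
r7 m[φ1→J] = [4200, 2892]
r7 m[φ1→R] = [4158432, 4856760]
r7 m[φ1→P] = [33498, 27342]
r7 m[φ2→L] = [751266, 751266]
r7 m[φ2→P] = [132, 168]
r7 m[φ2→N] = [4591062, 4424130]
r7 m[φ3→J] = [8, 6]
r7 m[φ4→L] = [5, 7]
r7 m[φ5→J] = [9, 9]
r7 m[B→φ0] = [1, 1]
r7 m[J→φ0] = [302400, 156168]
r7 m[J→φ1] = [1440, 1026]
r7 m[J→φ3] = [756000, 494532]
r7 m[J→φ5] = [672000, 329688]
r7 m[R→φ1] = [1, 1]
r7 m[L→φ2] = [5, 7]
r7 m[L→φ4] = [751266, 751266]
r7 m[P→φ1] = [132, 168]
r7 m[P→φ2] = [33498, 27342]
r7 m[N→φ2] = [1, 1]
r7 m[H→φ0] = [1, 1]
r8 m[φ0→B] = [3970944, 5044248]
r8 m[φ0→J] = [20, 19]
r8 m[φ0→H] = [3824712, 5190480]
r8 m[φ1→J] = [4200, 2892]
r8 m[φ1→R] = [4158432, 4856760]
r8 m[φ1→P] = [33498, 27342]
r8 m[φ2→L] = [751266, 751266]
r8 m[φ2→P] = [132, 168]
r8 m[φ2→N] = [4591062, 4424130]
r8 m[φ3→J] = [8, 6]
r8 m[φ4→L] = [5, 7]
r8 m[φ5→J] = [9, 9]
r8 m[B→φ0] = [1, 1]
r8 m[J→φ0] = [302400, 156168]
r8 m[J→φ1] = [1440, 1026]
r8 m[J→φ3] = [756000, 494532]
r8 m[J→φ5] = [672000, 329688]
r8 m[R→φ1] = [1, 1]
r8 m[L→φ2] = [5, 7]
r8 m[L→φ4] = [751266, 751266]
r8 m[P→φ1] = [132, 168]
r8 m[P→φ2] = [33498, 27342]
r8 m[N→φ2] = [1, 1]
r8 m[H→φ0] = [1, 1]
fixed point reached at round 8
b[J] = ⊗ incoming = [6048000, 2967192]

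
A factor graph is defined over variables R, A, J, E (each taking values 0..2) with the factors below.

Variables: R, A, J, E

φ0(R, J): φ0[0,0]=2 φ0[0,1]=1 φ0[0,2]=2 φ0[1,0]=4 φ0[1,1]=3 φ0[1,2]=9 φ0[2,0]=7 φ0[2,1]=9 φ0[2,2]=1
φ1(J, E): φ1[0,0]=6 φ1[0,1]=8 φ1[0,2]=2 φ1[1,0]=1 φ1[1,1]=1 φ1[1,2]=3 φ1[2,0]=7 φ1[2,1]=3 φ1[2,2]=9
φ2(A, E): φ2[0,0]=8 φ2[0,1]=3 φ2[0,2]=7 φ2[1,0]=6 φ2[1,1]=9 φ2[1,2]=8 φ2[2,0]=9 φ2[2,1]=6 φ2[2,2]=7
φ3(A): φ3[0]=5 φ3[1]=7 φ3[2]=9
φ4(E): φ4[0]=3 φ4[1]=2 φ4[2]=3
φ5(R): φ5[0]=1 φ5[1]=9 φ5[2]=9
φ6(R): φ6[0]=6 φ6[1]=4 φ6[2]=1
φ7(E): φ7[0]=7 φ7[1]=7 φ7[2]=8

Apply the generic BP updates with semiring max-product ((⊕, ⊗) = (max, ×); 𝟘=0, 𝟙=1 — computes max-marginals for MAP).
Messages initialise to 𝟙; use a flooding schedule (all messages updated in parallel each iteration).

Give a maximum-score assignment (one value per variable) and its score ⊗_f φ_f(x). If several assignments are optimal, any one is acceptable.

init: all messages = 𝟙 over 3 values
r1 m[φ0→R] = [2, 9, 9]
r1 m[φ0→J] = [7, 9, 9]
r1 m[φ1→J] = [8, 3, 9]
r1 m[φ1→E] = [7, 8, 9]
r1 m[φ2→A] = [8, 9, 9]
r1 m[φ2→E] = [9, 9, 8]
r1 m[φ3→A] = [5, 7, 9]
r1 m[φ4→E] = [3, 2, 3]
r1 m[φ5→R] = [1, 9, 9]
r1 m[φ6→R] = [6, 4, 1]
r1 m[φ7→E] = [7, 7, 8]
r1 m[R→φ0] = [1, 1, 1]
r1 m[R→φ5] = [1, 1, 1]
r1 m[R→φ6] = [1, 1, 1]
r1 m[A→φ2] = [1, 1, 1]
r1 m[A→φ3] = [1, 1, 1]
r1 m[J→φ0] = [1, 1, 1]
r1 m[J→φ1] = [1, 1, 1]
r1 m[E→φ1] = [1, 1, 1]
r1 m[E→φ2] = [1, 1, 1]
r1 m[E→φ4] = [1, 1, 1]
r1 m[E→φ7] = [1, 1, 1]
r2 m[φ0→R] = [2, 9, 9]
r2 m[φ0→J] = [7, 9, 9]
r2 m[φ1→J] = [8, 3, 9]
r2 m[φ1→E] = [7, 8, 9]
r2 m[φ2→A] = [8, 9, 9]
r2 m[φ2→E] = [9, 9, 8]
r2 m[φ3→A] = [5, 7, 9]
r2 m[φ4→E] = [3, 2, 3]
r2 m[φ5→R] = [1, 9, 9]
r2 m[φ6→R] = [6, 4, 1]
r2 m[φ7→E] = [7, 7, 8]
r2 m[R→φ0] = [6, 36, 9]
r2 m[R→φ5] = [12, 36, 9]
r2 m[R→φ6] = [2, 81, 81]
r2 m[A→φ2] = [5, 7, 9]
r2 m[A→φ3] = [8, 9, 9]
r2 m[J→φ0] = [8, 3, 9]
r2 m[J→φ1] = [7, 9, 9]
r2 m[E→φ1] = [189, 126, 192]
r2 m[E→φ2] = [147, 112, 216]
r2 m[E→φ4] = [441, 504, 576]
r2 m[E→φ7] = [189, 144, 216]
r3 m[φ0→R] = [18, 81, 56]
r3 m[φ0→J] = [144, 108, 324]
r3 m[φ1→J] = [1134, 576, 1728]
r3 m[φ1→E] = [63, 56, 81]
r3 m[φ2→A] = [1512, 1728, 1512]
r3 m[φ2→E] = [81, 63, 63]
r3 m[φ3→A] = [5, 7, 9]
r3 m[φ4→E] = [3, 2, 3]
r3 m[φ5→R] = [1, 9, 9]
r3 m[φ6→R] = [6, 4, 1]
r3 m[φ7→E] = [7, 7, 8]
r3 m[R→φ0] = [6, 36, 9]
r3 m[R→φ5] = [12, 36, 9]
r3 m[R→φ6] = [2, 81, 81]
r3 m[A→φ2] = [5, 7, 9]
r3 m[A→φ3] = [8, 9, 9]
r3 m[J→φ0] = [8, 3, 9]
r3 m[J→φ1] = [7, 9, 9]
r3 m[E→φ1] = [189, 126, 192]
r3 m[E→φ2] = [147, 112, 216]
r3 m[E→φ4] = [441, 504, 576]
r3 m[E→φ7] = [189, 144, 216]
r4 m[φ0→R] = [18, 81, 56]
r4 m[φ0→J] = [144, 108, 324]
r4 m[φ1→J] = [1134, 576, 1728]
r4 m[φ1→E] = [63, 56, 81]
r4 m[φ2→A] = [1512, 1728, 1512]
r4 m[φ2→E] = [81, 63, 63]
r4 m[φ3→A] = [5, 7, 9]
r4 m[φ4→E] = [3, 2, 3]
r4 m[φ5→R] = [1, 9, 9]
r4 m[φ6→R] = [6, 4, 1]
r4 m[φ7→E] = [7, 7, 8]
r4 m[R→φ0] = [6, 36, 9]
r4 m[R→φ5] = [108, 324, 56]
r4 m[R→φ6] = [18, 729, 504]
r4 m[A→φ2] = [5, 7, 9]
r4 m[A→φ3] = [1512, 1728, 1512]
r4 m[J→φ0] = [1134, 576, 1728]
r4 m[J→φ1] = [144, 108, 324]
r4 m[E→φ1] = [1701, 882, 1512]
r4 m[E→φ2] = [1323, 784, 1944]
r4 m[E→φ4] = [35721, 24696, 40824]
r4 m[E→φ7] = [15309, 7056, 15309]
r5 m[φ0→R] = [3456, 15552, 7938]
r5 m[φ0→J] = [144, 108, 324]
r5 m[φ1→J] = [10206, 4536, 13608]
r5 m[φ1→E] = [2268, 1152, 2916]
r5 m[φ2→A] = [13608, 15552, 13608]
r5 m[φ2→E] = [81, 63, 63]
r5 m[φ3→A] = [5, 7, 9]
r5 m[φ4→E] = [3, 2, 3]
r5 m[φ5→R] = [1, 9, 9]
r5 m[φ6→R] = [6, 4, 1]
r5 m[φ7→E] = [7, 7, 8]
r5 m[R→φ0] = [6, 36, 9]
r5 m[R→φ5] = [108, 324, 56]
r5 m[R→φ6] = [18, 729, 504]
r5 m[A→φ2] = [5, 7, 9]
r5 m[A→φ3] = [1512, 1728, 1512]
r5 m[J→φ0] = [1134, 576, 1728]
r5 m[J→φ1] = [144, 108, 324]
r5 m[E→φ1] = [1701, 882, 1512]
r5 m[E→φ2] = [1323, 784, 1944]
r5 m[E→φ4] = [35721, 24696, 40824]
r5 m[E→φ7] = [15309, 7056, 15309]
r6 m[φ0→R] = [3456, 15552, 7938]
r6 m[φ0→J] = [144, 108, 324]
r6 m[φ1→J] = [10206, 4536, 13608]
r6 m[φ1→E] = [2268, 1152, 2916]
r6 m[φ2→A] = [13608, 15552, 13608]
r6 m[φ2→E] = [81, 63, 63]
r6 m[φ3→A] = [5, 7, 9]
r6 m[φ4→E] = [3, 2, 3]
r6 m[φ5→R] = [1, 9, 9]
r6 m[φ6→R] = [6, 4, 1]
r6 m[φ7→E] = [7, 7, 8]
r6 m[R→φ0] = [6, 36, 9]
r6 m[R→φ5] = [20736, 62208, 7938]
r6 m[R→φ6] = [3456, 139968, 71442]
r6 m[A→φ2] = [5, 7, 9]
r6 m[A→φ3] = [13608, 15552, 13608]
r6 m[J→φ0] = [10206, 4536, 13608]
r6 m[J→φ1] = [144, 108, 324]
r6 m[E→φ1] = [1701, 882, 1512]
r6 m[E→φ2] = [47628, 16128, 69984]
r6 m[E→φ4] = [1285956, 508032, 1469664]
r6 m[E→φ7] = [551124, 145152, 551124]
r7 m[φ0→R] = [27216, 122472, 71442]
r7 m[φ0→J] = [144, 108, 324]
r7 m[φ1→J] = [10206, 4536, 13608]
r7 m[φ1→E] = [2268, 1152, 2916]
r7 m[φ2→A] = [489888, 559872, 489888]
r7 m[φ2→E] = [81, 63, 63]
r7 m[φ3→A] = [5, 7, 9]
r7 m[φ4→E] = [3, 2, 3]
r7 m[φ5→R] = [1, 9, 9]
r7 m[φ6→R] = [6, 4, 1]
r7 m[φ7→E] = [7, 7, 8]
r7 m[R→φ0] = [6, 36, 9]
r7 m[R→φ5] = [20736, 62208, 7938]
r7 m[R→φ6] = [3456, 139968, 71442]
r7 m[A→φ2] = [5, 7, 9]
r7 m[A→φ3] = [13608, 15552, 13608]
r7 m[J→φ0] = [10206, 4536, 13608]
r7 m[J→φ1] = [144, 108, 324]
r7 m[E→φ1] = [1701, 882, 1512]
r7 m[E→φ2] = [47628, 16128, 69984]
r7 m[E→φ4] = [1285956, 508032, 1469664]
r7 m[E→φ7] = [551124, 145152, 551124]
r8 m[φ0→R] = [27216, 122472, 71442]
r8 m[φ0→J] = [144, 108, 324]
r8 m[φ1→J] = [10206, 4536, 13608]
r8 m[φ1→E] = [2268, 1152, 2916]
r8 m[φ2→A] = [489888, 559872, 489888]
r8 m[φ2→E] = [81, 63, 63]
r8 m[φ3→A] = [5, 7, 9]
r8 m[φ4→E] = [3, 2, 3]
r8 m[φ5→R] = [1, 9, 9]
r8 m[φ6→R] = [6, 4, 1]
r8 m[φ7→E] = [7, 7, 8]
r8 m[R→φ0] = [6, 36, 9]
r8 m[R→φ5] = [163296, 489888, 71442]
r8 m[R→φ6] = [27216, 1102248, 642978]
r8 m[A→φ2] = [5, 7, 9]
r8 m[A→φ3] = [489888, 559872, 489888]
r8 m[J→φ0] = [10206, 4536, 13608]
r8 m[J→φ1] = [144, 108, 324]
r8 m[E→φ1] = [1701, 882, 1512]
r8 m[E→φ2] = [47628, 16128, 69984]
r8 m[E→φ4] = [1285956, 508032, 1469664]
r8 m[E→φ7] = [551124, 145152, 551124]
r9 m[φ0→R] = [27216, 122472, 71442]
r9 m[φ0→J] = [144, 108, 324]
r9 m[φ1→J] = [10206, 4536, 13608]
r9 m[φ1→E] = [2268, 1152, 2916]
r9 m[φ2→A] = [489888, 559872, 489888]
r9 m[φ2→E] = [81, 63, 63]
r9 m[φ3→A] = [5, 7, 9]
r9 m[φ4→E] = [3, 2, 3]
r9 m[φ5→R] = [1, 9, 9]
r9 m[φ6→R] = [6, 4, 1]
r9 m[φ7→E] = [7, 7, 8]
r9 m[R→φ0] = [6, 36, 9]
r9 m[R→φ5] = [163296, 489888, 71442]
r9 m[R→φ6] = [27216, 1102248, 642978]
r9 m[A→φ2] = [5, 7, 9]
r9 m[A→φ3] = [489888, 559872, 489888]
r9 m[J→φ0] = [10206, 4536, 13608]
r9 m[J→φ1] = [144, 108, 324]
r9 m[E→φ1] = [1701, 882, 1512]
r9 m[E→φ2] = [47628, 16128, 69984]
r9 m[E→φ4] = [1285956, 508032, 1469664]
r9 m[E→φ7] = [551124, 145152, 551124]
fixed point reached at round 9
traceback from R: (R=1, A=2, J=2, E=2), score=4408992

assignment: (R=1, A=2, J=2, E=2); score = 4408992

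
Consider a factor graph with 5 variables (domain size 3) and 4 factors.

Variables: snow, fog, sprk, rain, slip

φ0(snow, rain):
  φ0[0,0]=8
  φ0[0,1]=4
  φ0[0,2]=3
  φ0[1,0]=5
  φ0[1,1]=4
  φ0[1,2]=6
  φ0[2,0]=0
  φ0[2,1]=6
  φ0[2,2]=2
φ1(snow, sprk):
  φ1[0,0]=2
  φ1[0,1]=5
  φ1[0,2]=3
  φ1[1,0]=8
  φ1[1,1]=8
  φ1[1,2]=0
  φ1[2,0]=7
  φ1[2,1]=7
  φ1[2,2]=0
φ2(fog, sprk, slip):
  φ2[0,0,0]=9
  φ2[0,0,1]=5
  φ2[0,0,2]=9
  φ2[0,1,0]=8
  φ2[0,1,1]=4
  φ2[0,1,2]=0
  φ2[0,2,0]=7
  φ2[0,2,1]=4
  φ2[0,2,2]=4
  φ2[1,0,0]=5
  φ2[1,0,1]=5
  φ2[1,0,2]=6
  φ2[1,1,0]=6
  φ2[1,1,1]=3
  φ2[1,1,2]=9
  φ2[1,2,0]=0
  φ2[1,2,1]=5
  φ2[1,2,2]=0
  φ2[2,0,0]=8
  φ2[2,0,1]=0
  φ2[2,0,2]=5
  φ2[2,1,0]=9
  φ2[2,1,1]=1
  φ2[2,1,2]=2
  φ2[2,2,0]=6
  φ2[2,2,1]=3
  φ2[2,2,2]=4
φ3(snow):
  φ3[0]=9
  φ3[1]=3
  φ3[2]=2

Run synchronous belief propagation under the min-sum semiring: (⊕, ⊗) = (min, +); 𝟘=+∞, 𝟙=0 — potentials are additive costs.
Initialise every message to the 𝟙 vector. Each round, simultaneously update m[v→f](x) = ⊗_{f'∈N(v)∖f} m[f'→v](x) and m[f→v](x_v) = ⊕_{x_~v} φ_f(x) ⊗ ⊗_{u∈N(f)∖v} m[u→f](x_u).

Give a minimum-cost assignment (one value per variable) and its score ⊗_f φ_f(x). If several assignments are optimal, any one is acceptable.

init: all messages = 𝟙 over 3 values
r1 m[φ0→snow] = [3, 4, 0]
r1 m[φ0→rain] = [0, 4, 2]
r1 m[φ1→snow] = [2, 0, 0]
r1 m[φ1→sprk] = [2, 5, 0]
r1 m[φ2→fog] = [0, 0, 0]
r1 m[φ2→sprk] = [0, 0, 0]
r1 m[φ2→slip] = [0, 0, 0]
r1 m[φ3→snow] = [9, 3, 2]
r1 m[snow→φ0] = [0, 0, 0]
r1 m[snow→φ1] = [0, 0, 0]
r1 m[snow→φ3] = [0, 0, 0]
r1 m[fog→φ2] = [0, 0, 0]
r1 m[sprk→φ1] = [0, 0, 0]
r1 m[sprk→φ2] = [0, 0, 0]
r1 m[rain→φ0] = [0, 0, 0]
r1 m[slip→φ2] = [0, 0, 0]
r2 m[φ0→snow] = [3, 4, 0]
r2 m[φ0→rain] = [0, 4, 2]
r2 m[φ1→snow] = [2, 0, 0]
r2 m[φ1→sprk] = [2, 5, 0]
r2 m[φ2→fog] = [0, 0, 0]
r2 m[φ2→sprk] = [0, 0, 0]
r2 m[φ2→slip] = [0, 0, 0]
r2 m[φ3→snow] = [9, 3, 2]
r2 m[snow→φ0] = [11, 3, 2]
r2 m[snow→φ1] = [12, 7, 2]
r2 m[snow→φ3] = [5, 4, 0]
r2 m[fog→φ2] = [0, 0, 0]
r2 m[sprk→φ1] = [0, 0, 0]
r2 m[sprk→φ2] = [2, 5, 0]
r2 m[rain→φ0] = [0, 0, 0]
r2 m[slip→φ2] = [0, 0, 0]
r3 m[φ0→snow] = [3, 4, 0]
r3 m[φ0→rain] = [2, 7, 4]
r3 m[φ1→snow] = [2, 0, 0]
r3 m[φ1→sprk] = [9, 9, 2]
r3 m[φ2→fog] = [4, 0, 2]
r3 m[φ2→sprk] = [0, 0, 0]
r3 m[φ2→slip] = [0, 2, 0]
r3 m[φ3→snow] = [9, 3, 2]
r3 m[snow→φ0] = [11, 3, 2]
r3 m[snow→φ1] = [12, 7, 2]
r3 m[snow→φ3] = [5, 4, 0]
r3 m[fog→φ2] = [0, 0, 0]
r3 m[sprk→φ1] = [0, 0, 0]
r3 m[sprk→φ2] = [2, 5, 0]
r3 m[rain→φ0] = [0, 0, 0]
r3 m[slip→φ2] = [0, 0, 0]
r4 m[φ0→snow] = [3, 4, 0]
r4 m[φ0→rain] = [2, 7, 4]
r4 m[φ1→snow] = [2, 0, 0]
r4 m[φ1→sprk] = [9, 9, 2]
r4 m[φ2→fog] = [4, 0, 2]
r4 m[φ2→sprk] = [0, 0, 0]
r4 m[φ2→slip] = [0, 2, 0]
r4 m[φ3→snow] = [9, 3, 2]
r4 m[snow→φ0] = [11, 3, 2]
r4 m[snow→φ1] = [12, 7, 2]
r4 m[snow→φ3] = [5, 4, 0]
r4 m[fog→φ2] = [0, 0, 0]
r4 m[sprk→φ1] = [0, 0, 0]
r4 m[sprk→φ2] = [9, 9, 2]
r4 m[rain→φ0] = [0, 0, 0]
r4 m[slip→φ2] = [0, 0, 0]
r5 m[φ0→snow] = [3, 4, 0]
r5 m[φ0→rain] = [2, 7, 4]
r5 m[φ1→snow] = [2, 0, 0]
r5 m[φ1→sprk] = [9, 9, 2]
r5 m[φ2→fog] = [6, 2, 5]
r5 m[φ2→sprk] = [0, 0, 0]
r5 m[φ2→slip] = [2, 5, 2]
r5 m[φ3→snow] = [9, 3, 2]
r5 m[snow→φ0] = [11, 3, 2]
r5 m[snow→φ1] = [12, 7, 2]
r5 m[snow→φ3] = [5, 4, 0]
r5 m[fog→φ2] = [0, 0, 0]
r5 m[sprk→φ1] = [0, 0, 0]
r5 m[sprk→φ2] = [9, 9, 2]
r5 m[rain→φ0] = [0, 0, 0]
r5 m[slip→φ2] = [0, 0, 0]
r6 m[φ0→snow] = [3, 4, 0]
r6 m[φ0→rain] = [2, 7, 4]
r6 m[φ1→snow] = [2, 0, 0]
r6 m[φ1→sprk] = [9, 9, 2]
r6 m[φ2→fog] = [6, 2, 5]
r6 m[φ2→sprk] = [0, 0, 0]
r6 m[φ2→slip] = [2, 5, 2]
r6 m[φ3→snow] = [9, 3, 2]
r6 m[snow→φ0] = [11, 3, 2]
r6 m[snow→φ1] = [12, 7, 2]
r6 m[snow→φ3] = [5, 4, 0]
r6 m[fog→φ2] = [0, 0, 0]
r6 m[sprk→φ1] = [0, 0, 0]
r6 m[sprk→φ2] = [9, 9, 2]
r6 m[rain→φ0] = [0, 0, 0]
r6 m[slip→φ2] = [0, 0, 0]
fixed point reached at round 6
traceback from snow: (snow=2, fog=1, sprk=2, rain=0, slip=0), score=2

assignment: (snow=2, fog=1, sprk=2, rain=0, slip=0); score = 2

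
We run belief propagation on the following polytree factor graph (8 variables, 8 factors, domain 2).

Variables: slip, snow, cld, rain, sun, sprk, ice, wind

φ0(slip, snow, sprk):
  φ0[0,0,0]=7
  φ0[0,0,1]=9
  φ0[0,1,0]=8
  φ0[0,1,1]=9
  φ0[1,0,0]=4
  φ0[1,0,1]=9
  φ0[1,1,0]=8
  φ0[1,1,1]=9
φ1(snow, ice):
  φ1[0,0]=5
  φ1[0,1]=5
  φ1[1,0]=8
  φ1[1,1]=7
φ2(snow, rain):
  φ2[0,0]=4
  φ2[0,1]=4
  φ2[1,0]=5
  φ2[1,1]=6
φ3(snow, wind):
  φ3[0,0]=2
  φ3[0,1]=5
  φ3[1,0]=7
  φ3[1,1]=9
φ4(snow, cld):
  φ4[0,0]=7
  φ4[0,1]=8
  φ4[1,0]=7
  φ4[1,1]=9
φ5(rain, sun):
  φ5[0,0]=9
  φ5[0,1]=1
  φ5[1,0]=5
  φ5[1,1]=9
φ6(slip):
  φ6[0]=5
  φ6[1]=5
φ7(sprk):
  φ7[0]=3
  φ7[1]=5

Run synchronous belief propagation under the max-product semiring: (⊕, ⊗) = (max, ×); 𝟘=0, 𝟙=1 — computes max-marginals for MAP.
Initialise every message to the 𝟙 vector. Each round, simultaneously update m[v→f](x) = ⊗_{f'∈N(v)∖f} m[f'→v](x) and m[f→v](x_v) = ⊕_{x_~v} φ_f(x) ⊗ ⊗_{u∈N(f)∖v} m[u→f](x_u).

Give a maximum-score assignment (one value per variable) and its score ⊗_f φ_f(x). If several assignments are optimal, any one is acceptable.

init: all messages = 𝟙 over 2 values
r1 m[φ0→slip] = [9, 9]
r1 m[φ0→snow] = [9, 9]
r1 m[φ0→sprk] = [8, 9]
r1 m[φ1→snow] = [5, 8]
r1 m[φ1→ice] = [8, 7]
r1 m[φ2→snow] = [4, 6]
r1 m[φ2→rain] = [5, 6]
r1 m[φ3→snow] = [5, 9]
r1 m[φ3→wind] = [7, 9]
r1 m[φ4→snow] = [8, 9]
r1 m[φ4→cld] = [7, 9]
r1 m[φ5→rain] = [9, 9]
r1 m[φ5→sun] = [9, 9]
r1 m[φ6→slip] = [5, 5]
r1 m[φ7→sprk] = [3, 5]
r1 m[slip→φ0] = [1, 1]
r1 m[slip→φ6] = [1, 1]
r1 m[snow→φ0] = [1, 1]
r1 m[snow→φ1] = [1, 1]
r1 m[snow→φ2] = [1, 1]
r1 m[snow→φ3] = [1, 1]
r1 m[snow→φ4] = [1, 1]
r1 m[cld→φ4] = [1, 1]
r1 m[rain→φ2] = [1, 1]
r1 m[rain→φ5] = [1, 1]
r1 m[sun→φ5] = [1, 1]
r1 m[sprk→φ0] = [1, 1]
r1 m[sprk→φ7] = [1, 1]
r1 m[ice→φ1] = [1, 1]
r1 m[wind→φ3] = [1, 1]
r2 m[φ0→slip] = [9, 9]
r2 m[φ0→snow] = [9, 9]
r2 m[φ0→sprk] = [8, 9]
r2 m[φ1→snow] = [5, 8]
r2 m[φ1→ice] = [8, 7]
r2 m[φ2→snow] = [4, 6]
r2 m[φ2→rain] = [5, 6]
r2 m[φ3→snow] = [5, 9]
r2 m[φ3→wind] = [7, 9]
r2 m[φ4→snow] = [8, 9]
r2 m[φ4→cld] = [7, 9]
r2 m[φ5→rain] = [9, 9]
r2 m[φ5→sun] = [9, 9]
r2 m[φ6→slip] = [5, 5]
r2 m[φ7→sprk] = [3, 5]
r2 m[slip→φ0] = [5, 5]
r2 m[slip→φ6] = [9, 9]
r2 m[snow→φ0] = [800, 3888]
r2 m[snow→φ1] = [1440, 4374]
r2 m[snow→φ2] = [1800, 5832]
r2 m[snow→φ3] = [1440, 3888]
r2 m[snow→φ4] = [900, 3888]
r2 m[cld→φ4] = [1, 1]
r2 m[rain→φ2] = [9, 9]
r2 m[rain→φ5] = [5, 6]
r2 m[sun→φ5] = [1, 1]
r2 m[sprk→φ0] = [3, 5]
r2 m[sprk→φ7] = [8, 9]
r2 m[ice→φ1] = [1, 1]
r2 m[wind→φ3] = [1, 1]
r3 m[φ0→slip] = [174960, 174960]
r3 m[φ0→snow] = [225, 225]
r3 m[φ0→sprk] = [155520, 174960]
r3 m[φ1→snow] = [5, 8]
r3 m[φ1→ice] = [34992, 30618]
r3 m[φ2→snow] = [36, 54]
r3 m[φ2→rain] = [29160, 34992]
r3 m[φ3→snow] = [5, 9]
r3 m[φ3→wind] = [27216, 34992]
r3 m[φ4→snow] = [8, 9]
r3 m[φ4→cld] = [27216, 34992]
r3 m[φ5→rain] = [9, 9]
r3 m[φ5→sun] = [45, 54]
r3 m[φ6→slip] = [5, 5]
r3 m[φ7→sprk] = [3, 5]
r3 m[slip→φ0] = [5, 5]
r3 m[slip→φ6] = [9, 9]
r3 m[snow→φ0] = [800, 3888]
r3 m[snow→φ1] = [1440, 4374]
r3 m[snow→φ2] = [1800, 5832]
r3 m[snow→φ3] = [1440, 3888]
r3 m[snow→φ4] = [900, 3888]
r3 m[cld→φ4] = [1, 1]
r3 m[rain→φ2] = [9, 9]
r3 m[rain→φ5] = [5, 6]
r3 m[sun→φ5] = [1, 1]
r3 m[sprk→φ0] = [3, 5]
r3 m[sprk→φ7] = [8, 9]
r3 m[ice→φ1] = [1, 1]
r3 m[wind→φ3] = [1, 1]
r4 m[φ0→slip] = [174960, 174960]
r4 m[φ0→snow] = [225, 225]
r4 m[φ0→sprk] = [155520, 174960]
r4 m[φ1→snow] = [5, 8]
r4 m[φ1→ice] = [34992, 30618]
r4 m[φ2→snow] = [36, 54]
r4 m[φ2→rain] = [29160, 34992]
r4 m[φ3→snow] = [5, 9]
r4 m[φ3→wind] = [27216, 34992]
r4 m[φ4→snow] = [8, 9]
r4 m[φ4→cld] = [27216, 34992]
r4 m[φ5→rain] = [9, 9]
r4 m[φ5→sun] = [45, 54]
r4 m[φ6→slip] = [5, 5]
r4 m[φ7→sprk] = [3, 5]
r4 m[slip→φ0] = [5, 5]
r4 m[slip→φ6] = [174960, 174960]
r4 m[snow→φ0] = [7200, 34992]
r4 m[snow→φ1] = [324000, 984150]
r4 m[snow→φ2] = [45000, 145800]
r4 m[snow→φ3] = [324000, 874800]
r4 m[snow→φ4] = [202500, 874800]
r4 m[cld→φ4] = [1, 1]
r4 m[rain→φ2] = [9, 9]
r4 m[rain→φ5] = [29160, 34992]
r4 m[sun→φ5] = [1, 1]
r4 m[sprk→φ0] = [3, 5]
r4 m[sprk→φ7] = [155520, 174960]
r4 m[ice→φ1] = [1, 1]
r4 m[wind→φ3] = [1, 1]
r5 m[φ0→slip] = [1574640, 1574640]
r5 m[φ0→snow] = [225, 225]
r5 m[φ0→sprk] = [1399680, 1574640]
r5 m[φ1→snow] = [5, 8]
r5 m[φ1→ice] = [7873200, 6889050]
r5 m[φ2→snow] = [36, 54]
r5 m[φ2→rain] = [729000, 874800]
r5 m[φ3→snow] = [5, 9]
r5 m[φ3→wind] = [6123600, 7873200]
r5 m[φ4→snow] = [8, 9]
r5 m[φ4→cld] = [6123600, 7873200]
r5 m[φ5→rain] = [9, 9]
r5 m[φ5→sun] = [262440, 314928]
r5 m[φ6→slip] = [5, 5]
r5 m[φ7→sprk] = [3, 5]
r5 m[slip→φ0] = [5, 5]
r5 m[slip→φ6] = [174960, 174960]
r5 m[snow→φ0] = [7200, 34992]
r5 m[snow→φ1] = [324000, 984150]
r5 m[snow→φ2] = [45000, 145800]
r5 m[snow→φ3] = [324000, 874800]
r5 m[snow→φ4] = [202500, 874800]
r5 m[cld→φ4] = [1, 1]
r5 m[rain→φ2] = [9, 9]
r5 m[rain→φ5] = [29160, 34992]
r5 m[sun→φ5] = [1, 1]
r5 m[sprk→φ0] = [3, 5]
r5 m[sprk→φ7] = [155520, 174960]
r5 m[ice→φ1] = [1, 1]
r5 m[wind→φ3] = [1, 1]
r6 m[φ0→slip] = [1574640, 1574640]
r6 m[φ0→snow] = [225, 225]
r6 m[φ0→sprk] = [1399680, 1574640]
r6 m[φ1→snow] = [5, 8]
r6 m[φ1→ice] = [7873200, 6889050]
r6 m[φ2→snow] = [36, 54]
r6 m[φ2→rain] = [729000, 874800]
r6 m[φ3→snow] = [5, 9]
r6 m[φ3→wind] = [6123600, 7873200]
r6 m[φ4→snow] = [8, 9]
r6 m[φ4→cld] = [6123600, 7873200]
r6 m[φ5→rain] = [9, 9]
r6 m[φ5→sun] = [262440, 314928]
r6 m[φ6→slip] = [5, 5]
r6 m[φ7→sprk] = [3, 5]
r6 m[slip→φ0] = [5, 5]
r6 m[slip→φ6] = [1574640, 1574640]
r6 m[snow→φ0] = [7200, 34992]
r6 m[snow→φ1] = [324000, 984150]
r6 m[snow→φ2] = [45000, 145800]
r6 m[snow→φ3] = [324000, 874800]
r6 m[snow→φ4] = [202500, 874800]
r6 m[cld→φ4] = [1, 1]
r6 m[rain→φ2] = [9, 9]
r6 m[rain→φ5] = [729000, 874800]
r6 m[sun→φ5] = [1, 1]
r6 m[sprk→φ0] = [3, 5]
r6 m[sprk→φ7] = [1399680, 1574640]
r6 m[ice→φ1] = [1, 1]
r6 m[wind→φ3] = [1, 1]
r7 m[φ0→slip] = [1574640, 1574640]
r7 m[φ0→snow] = [225, 225]
r7 m[φ0→sprk] = [1399680, 1574640]
r7 m[φ1→snow] = [5, 8]
r7 m[φ1→ice] = [7873200, 6889050]
r7 m[φ2→snow] = [36, 54]
r7 m[φ2→rain] = [729000, 874800]
r7 m[φ3→snow] = [5, 9]
r7 m[φ3→wind] = [6123600, 7873200]
r7 m[φ4→snow] = [8, 9]
r7 m[φ4→cld] = [6123600, 7873200]
r7 m[φ5→rain] = [9, 9]
r7 m[φ5→sun] = [6561000, 7873200]
r7 m[φ6→slip] = [5, 5]
r7 m[φ7→sprk] = [3, 5]
r7 m[slip→φ0] = [5, 5]
r7 m[slip→φ6] = [1574640, 1574640]
r7 m[snow→φ0] = [7200, 34992]
r7 m[snow→φ1] = [324000, 984150]
r7 m[snow→φ2] = [45000, 145800]
r7 m[snow→φ3] = [324000, 874800]
r7 m[snow→φ4] = [202500, 874800]
r7 m[cld→φ4] = [1, 1]
r7 m[rain→φ2] = [9, 9]
r7 m[rain→φ5] = [729000, 874800]
r7 m[sun→φ5] = [1, 1]
r7 m[sprk→φ0] = [3, 5]
r7 m[sprk→φ7] = [1399680, 1574640]
r7 m[ice→φ1] = [1, 1]
r7 m[wind→φ3] = [1, 1]
r8 m[φ0→slip] = [1574640, 1574640]
r8 m[φ0→snow] = [225, 225]
r8 m[φ0→sprk] = [1399680, 1574640]
r8 m[φ1→snow] = [5, 8]
r8 m[φ1→ice] = [7873200, 6889050]
r8 m[φ2→snow] = [36, 54]
r8 m[φ2→rain] = [729000, 874800]
r8 m[φ3→snow] = [5, 9]
r8 m[φ3→wind] = [6123600, 7873200]
r8 m[φ4→snow] = [8, 9]
r8 m[φ4→cld] = [6123600, 7873200]
r8 m[φ5→rain] = [9, 9]
r8 m[φ5→sun] = [6561000, 7873200]
r8 m[φ6→slip] = [5, 5]
r8 m[φ7→sprk] = [3, 5]
r8 m[slip→φ0] = [5, 5]
r8 m[slip→φ6] = [1574640, 1574640]
r8 m[snow→φ0] = [7200, 34992]
r8 m[snow→φ1] = [324000, 984150]
r8 m[snow→φ2] = [45000, 145800]
r8 m[snow→φ3] = [324000, 874800]
r8 m[snow→φ4] = [202500, 874800]
r8 m[cld→φ4] = [1, 1]
r8 m[rain→φ2] = [9, 9]
r8 m[rain→φ5] = [729000, 874800]
r8 m[sun→φ5] = [1, 1]
r8 m[sprk→φ0] = [3, 5]
r8 m[sprk→φ7] = [1399680, 1574640]
r8 m[ice→φ1] = [1, 1]
r8 m[wind→φ3] = [1, 1]
fixed point reached at round 8
traceback from slip: (slip=0, snow=1, cld=1, rain=1, sun=1, sprk=1, ice=0, wind=1), score=7873200

assignment: (slip=0, snow=1, cld=1, rain=1, sun=1, sprk=1, ice=0, wind=1); score = 7873200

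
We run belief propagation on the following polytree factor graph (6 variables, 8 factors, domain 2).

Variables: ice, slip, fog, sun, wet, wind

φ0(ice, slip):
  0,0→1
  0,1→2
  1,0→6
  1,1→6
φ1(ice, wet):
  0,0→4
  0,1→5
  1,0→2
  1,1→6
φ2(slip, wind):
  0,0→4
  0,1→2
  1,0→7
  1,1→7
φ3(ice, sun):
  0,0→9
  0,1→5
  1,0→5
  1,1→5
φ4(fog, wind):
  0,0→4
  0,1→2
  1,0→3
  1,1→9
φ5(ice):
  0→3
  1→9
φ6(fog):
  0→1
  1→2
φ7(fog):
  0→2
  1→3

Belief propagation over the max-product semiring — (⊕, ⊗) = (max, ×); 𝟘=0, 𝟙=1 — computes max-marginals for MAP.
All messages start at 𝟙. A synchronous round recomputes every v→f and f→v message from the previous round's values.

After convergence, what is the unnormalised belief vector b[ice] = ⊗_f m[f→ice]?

init: all messages = 𝟙 over 2 values
r1 m[φ0→ice] = [2, 6]
r1 m[φ0→slip] = [6, 6]
r1 m[φ1→ice] = [5, 6]
r1 m[φ1→wet] = [4, 6]
r1 m[φ2→slip] = [4, 7]
r1 m[φ2→wind] = [7, 7]
r1 m[φ3→ice] = [9, 5]
r1 m[φ3→sun] = [9, 5]
r1 m[φ4→fog] = [4, 9]
r1 m[φ4→wind] = [4, 9]
r1 m[φ5→ice] = [3, 9]
r1 m[φ6→fog] = [1, 2]
r1 m[φ7→fog] = [2, 3]
r1 m[ice→φ0] = [1, 1]
r1 m[ice→φ1] = [1, 1]
r1 m[ice→φ3] = [1, 1]
r1 m[ice→φ5] = [1, 1]
r1 m[slip→φ0] = [1, 1]
r1 m[slip→φ2] = [1, 1]
r1 m[fog→φ4] = [1, 1]
r1 m[fog→φ6] = [1, 1]
r1 m[fog→φ7] = [1, 1]
r1 m[sun→φ3] = [1, 1]
r1 m[wet→φ1] = [1, 1]
r1 m[wind→φ2] = [1, 1]
r1 m[wind→φ4] = [1, 1]
r2 m[φ0→ice] = [2, 6]
r2 m[φ0→slip] = [6, 6]
r2 m[φ1→ice] = [5, 6]
r2 m[φ1→wet] = [4, 6]
r2 m[φ2→slip] = [4, 7]
r2 m[φ2→wind] = [7, 7]
r2 m[φ3→ice] = [9, 5]
r2 m[φ3→sun] = [9, 5]
r2 m[φ4→fog] = [4, 9]
r2 m[φ4→wind] = [4, 9]
r2 m[φ5→ice] = [3, 9]
r2 m[φ6→fog] = [1, 2]
r2 m[φ7→fog] = [2, 3]
r2 m[ice→φ0] = [135, 270]
r2 m[ice→φ1] = [54, 270]
r2 m[ice→φ3] = [30, 324]
r2 m[ice→φ5] = [90, 180]
r2 m[slip→φ0] = [4, 7]
r2 m[slip→φ2] = [6, 6]
r2 m[fog→φ4] = [2, 6]
r2 m[fog→φ6] = [8, 27]
r2 m[fog→φ7] = [4, 18]
r2 m[sun→φ3] = [1, 1]
r2 m[wet→φ1] = [1, 1]
r2 m[wind→φ2] = [4, 9]
r2 m[wind→φ4] = [7, 7]
r3 m[φ0→ice] = [14, 42]
r3 m[φ0→slip] = [1620, 1620]
r3 m[φ1→ice] = [5, 6]
r3 m[φ1→wet] = [540, 1620]
r3 m[φ2→slip] = [18, 63]
r3 m[φ2→wind] = [42, 42]
r3 m[φ3→ice] = [9, 5]
r3 m[φ3→sun] = [1620, 1620]
r3 m[φ4→fog] = [28, 63]
r3 m[φ4→wind] = [18, 54]
r3 m[φ5→ice] = [3, 9]
r3 m[φ6→fog] = [1, 2]
r3 m[φ7→fog] = [2, 3]
r3 m[ice→φ0] = [135, 270]
r3 m[ice→φ1] = [54, 270]
r3 m[ice→φ3] = [30, 324]
r3 m[ice→φ5] = [90, 180]
r3 m[slip→φ0] = [4, 7]
r3 m[slip→φ2] = [6, 6]
r3 m[fog→φ4] = [2, 6]
r3 m[fog→φ6] = [8, 27]
r3 m[fog→φ7] = [4, 18]
r3 m[sun→φ3] = [1, 1]
r3 m[wet→φ1] = [1, 1]
r3 m[wind→φ2] = [4, 9]
r3 m[wind→φ4] = [7, 7]
r4 m[φ0→ice] = [14, 42]
r4 m[φ0→slip] = [1620, 1620]
r4 m[φ1→ice] = [5, 6]
r4 m[φ1→wet] = [540, 1620]
r4 m[φ2→slip] = [18, 63]
r4 m[φ2→wind] = [42, 42]
r4 m[φ3→ice] = [9, 5]
r4 m[φ3→sun] = [1620, 1620]
r4 m[φ4→fog] = [28, 63]
r4 m[φ4→wind] = [18, 54]
r4 m[φ5→ice] = [3, 9]
r4 m[φ6→fog] = [1, 2]
r4 m[φ7→fog] = [2, 3]
r4 m[ice→φ0] = [135, 270]
r4 m[ice→φ1] = [378, 1890]
r4 m[ice→φ3] = [210, 2268]
r4 m[ice→φ5] = [630, 1260]
r4 m[slip→φ0] = [18, 63]
r4 m[slip→φ2] = [1620, 1620]
r4 m[fog→φ4] = [2, 6]
r4 m[fog→φ6] = [56, 189]
r4 m[fog→φ7] = [28, 126]
r4 m[sun→φ3] = [1, 1]
r4 m[wet→φ1] = [1, 1]
r4 m[wind→φ2] = [18, 54]
r4 m[wind→φ4] = [42, 42]
r5 m[φ0→ice] = [126, 378]
r5 m[φ0→slip] = [1620, 1620]
r5 m[φ1→ice] = [5, 6]
r5 m[φ1→wet] = [3780, 11340]
r5 m[φ2→slip] = [108, 378]
r5 m[φ2→wind] = [11340, 11340]
r5 m[φ3→ice] = [9, 5]
r5 m[φ3→sun] = [11340, 11340]
r5 m[φ4→fog] = [168, 378]
r5 m[φ4→wind] = [18, 54]
r5 m[φ5→ice] = [3, 9]
r5 m[φ6→fog] = [1, 2]
r5 m[φ7→fog] = [2, 3]
r5 m[ice→φ0] = [135, 270]
r5 m[ice→φ1] = [378, 1890]
r5 m[ice→φ3] = [210, 2268]
r5 m[ice→φ5] = [630, 1260]
r5 m[slip→φ0] = [18, 63]
r5 m[slip→φ2] = [1620, 1620]
r5 m[fog→φ4] = [2, 6]
r5 m[fog→φ6] = [56, 189]
r5 m[fog→φ7] = [28, 126]
r5 m[sun→φ3] = [1, 1]
r5 m[wet→φ1] = [1, 1]
r5 m[wind→φ2] = [18, 54]
r5 m[wind→φ4] = [42, 42]
r6 m[φ0→ice] = [126, 378]
r6 m[φ0→slip] = [1620, 1620]
r6 m[φ1→ice] = [5, 6]
r6 m[φ1→wet] = [3780, 11340]
r6 m[φ2→slip] = [108, 378]
r6 m[φ2→wind] = [11340, 11340]
r6 m[φ3→ice] = [9, 5]
r6 m[φ3→sun] = [11340, 11340]
r6 m[φ4→fog] = [168, 378]
r6 m[φ4→wind] = [18, 54]
r6 m[φ5→ice] = [3, 9]
r6 m[φ6→fog] = [1, 2]
r6 m[φ7→fog] = [2, 3]
r6 m[ice→φ0] = [135, 270]
r6 m[ice→φ1] = [3402, 17010]
r6 m[ice→φ3] = [1890, 20412]
r6 m[ice→φ5] = [5670, 11340]
r6 m[slip→φ0] = [108, 378]
r6 m[slip→φ2] = [1620, 1620]
r6 m[fog→φ4] = [2, 6]
r6 m[fog→φ6] = [336, 1134]
r6 m[fog→φ7] = [168, 756]
r6 m[sun→φ3] = [1, 1]
r6 m[wet→φ1] = [1, 1]
r6 m[wind→φ2] = [18, 54]
r6 m[wind→φ4] = [11340, 11340]
r7 m[φ0→ice] = [756, 2268]
r7 m[φ0→slip] = [1620, 1620]
r7 m[φ1→ice] = [5, 6]
r7 m[φ1→wet] = [34020, 102060]
r7 m[φ2→slip] = [108, 378]
r7 m[φ2→wind] = [11340, 11340]
r7 m[φ3→ice] = [9, 5]
r7 m[φ3→sun] = [102060, 102060]
r7 m[φ4→fog] = [45360, 102060]
r7 m[φ4→wind] = [18, 54]
r7 m[φ5→ice] = [3, 9]
r7 m[φ6→fog] = [1, 2]
r7 m[φ7→fog] = [2, 3]
r7 m[ice→φ0] = [135, 270]
r7 m[ice→φ1] = [3402, 17010]
r7 m[ice→φ3] = [1890, 20412]
r7 m[ice→φ5] = [5670, 11340]
r7 m[slip→φ0] = [108, 378]
r7 m[slip→φ2] = [1620, 1620]
r7 m[fog→φ4] = [2, 6]
r7 m[fog→φ6] = [336, 1134]
r7 m[fog→φ7] = [168, 756]
r7 m[sun→φ3] = [1, 1]
r7 m[wet→φ1] = [1, 1]
r7 m[wind→φ2] = [18, 54]
r7 m[wind→φ4] = [11340, 11340]
r8 m[φ0→ice] = [756, 2268]
r8 m[φ0→slip] = [1620, 1620]
r8 m[φ1→ice] = [5, 6]
r8 m[φ1→wet] = [34020, 102060]
r8 m[φ2→slip] = [108, 378]
r8 m[φ2→wind] = [11340, 11340]
r8 m[φ3→ice] = [9, 5]
r8 m[φ3→sun] = [102060, 102060]
r8 m[φ4→fog] = [45360, 102060]
r8 m[φ4→wind] = [18, 54]
r8 m[φ5→ice] = [3, 9]
r8 m[φ6→fog] = [1, 2]
r8 m[φ7→fog] = [2, 3]
r8 m[ice→φ0] = [135, 270]
r8 m[ice→φ1] = [20412, 102060]
r8 m[ice→φ3] = [11340, 122472]
r8 m[ice→φ5] = [34020, 68040]
r8 m[slip→φ0] = [108, 378]
r8 m[slip→φ2] = [1620, 1620]
r8 m[fog→φ4] = [2, 6]
r8 m[fog→φ6] = [90720, 306180]
r8 m[fog→φ7] = [45360, 204120]
r8 m[sun→φ3] = [1, 1]
r8 m[wet→φ1] = [1, 1]
r8 m[wind→φ2] = [18, 54]
r8 m[wind→φ4] = [11340, 11340]
r9 m[φ0→ice] = [756, 2268]
r9 m[φ0→slip] = [1620, 1620]
r9 m[φ1→ice] = [5, 6]
r9 m[φ1→wet] = [204120, 612360]
r9 m[φ2→slip] = [108, 378]
r9 m[φ2→wind] = [11340, 11340]
r9 m[φ3→ice] = [9, 5]
r9 m[φ3→sun] = [612360, 612360]
r9 m[φ4→fog] = [45360, 102060]
r9 m[φ4→wind] = [18, 54]
r9 m[φ5→ice] = [3, 9]
r9 m[φ6→fog] = [1, 2]
r9 m[φ7→fog] = [2, 3]
r9 m[ice→φ0] = [135, 270]
r9 m[ice→φ1] = [20412, 102060]
r9 m[ice→φ3] = [11340, 122472]
r9 m[ice→φ5] = [34020, 68040]
r9 m[slip→φ0] = [108, 378]
r9 m[slip→φ2] = [1620, 1620]
r9 m[fog→φ4] = [2, 6]
r9 m[fog→φ6] = [90720, 306180]
r9 m[fog→φ7] = [45360, 204120]
r9 m[sun→φ3] = [1, 1]
r9 m[wet→φ1] = [1, 1]
r9 m[wind→φ2] = [18, 54]
r9 m[wind→φ4] = [11340, 11340]
r10 m[φ0→ice] = [756, 2268]
r10 m[φ0→slip] = [1620, 1620]
r10 m[φ1→ice] = [5, 6]
r10 m[φ1→wet] = [204120, 612360]
r10 m[φ2→slip] = [108, 378]
r10 m[φ2→wind] = [11340, 11340]
r10 m[φ3→ice] = [9, 5]
r10 m[φ3→sun] = [612360, 612360]
r10 m[φ4→fog] = [45360, 102060]
r10 m[φ4→wind] = [18, 54]
r10 m[φ5→ice] = [3, 9]
r10 m[φ6→fog] = [1, 2]
r10 m[φ7→fog] = [2, 3]
r10 m[ice→φ0] = [135, 270]
r10 m[ice→φ1] = [20412, 102060]
r10 m[ice→φ3] = [11340, 122472]
r10 m[ice→φ5] = [34020, 68040]
r10 m[slip→φ0] = [108, 378]
r10 m[slip→φ2] = [1620, 1620]
r10 m[fog→φ4] = [2, 6]
r10 m[fog→φ6] = [90720, 306180]
r10 m[fog→φ7] = [45360, 204120]
r10 m[sun→φ3] = [1, 1]
r10 m[wet→φ1] = [1, 1]
r10 m[wind→φ2] = [18, 54]
r10 m[wind→φ4] = [11340, 11340]
fixed point reached at round 10
b[ice] = ⊗ incoming = [102060, 612360]

b[ice] = [102060, 612360]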